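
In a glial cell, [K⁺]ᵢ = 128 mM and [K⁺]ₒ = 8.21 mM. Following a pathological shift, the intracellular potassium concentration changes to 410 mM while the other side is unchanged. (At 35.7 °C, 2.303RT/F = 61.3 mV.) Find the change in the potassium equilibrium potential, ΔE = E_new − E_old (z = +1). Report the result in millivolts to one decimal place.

-31.0 mV

E_old = (61.3/1)·log₁₀(8.21/128) = -73.12 mV
E_new = (61.3/1)·log₁₀(8.21/410) = -104.11 mV
ΔE = -104.11 − (-73.12) = -30.99 mV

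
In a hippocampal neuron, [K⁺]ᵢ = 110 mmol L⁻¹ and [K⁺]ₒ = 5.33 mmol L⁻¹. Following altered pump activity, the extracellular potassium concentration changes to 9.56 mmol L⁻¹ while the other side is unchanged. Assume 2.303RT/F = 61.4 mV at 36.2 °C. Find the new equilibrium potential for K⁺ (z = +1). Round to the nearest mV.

After the shift: [K⁺]_out = 9.56, [K⁺]_in = 110 mmol L⁻¹.
E_new = (61.4/1)·log₁₀(9.56/110) = 61.40 · (-1.0609) = -65.14 mV

-65 mV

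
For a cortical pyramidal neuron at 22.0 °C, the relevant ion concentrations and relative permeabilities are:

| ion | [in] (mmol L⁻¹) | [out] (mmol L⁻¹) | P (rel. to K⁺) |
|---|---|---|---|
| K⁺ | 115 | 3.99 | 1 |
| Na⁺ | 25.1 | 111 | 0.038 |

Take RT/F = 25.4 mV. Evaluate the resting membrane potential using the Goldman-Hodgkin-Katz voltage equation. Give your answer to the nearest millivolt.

-67 mV

Vm = 25.4 · ln[(Σ P·[cation]ₒ + Σ P·[anion]ᵢ) / (Σ P·[cation]ᵢ + Σ P·[anion]ₒ)]
Numerator = 1×3.99 + 0.038×111 = 8.208
Denominator = 1×115 + 0.038×25.1 = 116
Vm = 25.4 · ln(0.070787) = 25.4 × (-2.6481) = -67.26 mV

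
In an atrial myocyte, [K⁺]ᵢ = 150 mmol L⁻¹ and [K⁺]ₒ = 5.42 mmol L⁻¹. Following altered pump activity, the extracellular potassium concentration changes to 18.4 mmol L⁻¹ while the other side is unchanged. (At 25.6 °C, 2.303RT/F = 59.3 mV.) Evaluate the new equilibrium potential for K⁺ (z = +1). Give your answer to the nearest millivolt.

-54 mV

After the shift: [K⁺]_out = 18.4, [K⁺]_in = 150 mmol L⁻¹.
E_new = (59.3/1)·log₁₀(18.4/150) = 59.30 · (-0.9113) = -54.04 mV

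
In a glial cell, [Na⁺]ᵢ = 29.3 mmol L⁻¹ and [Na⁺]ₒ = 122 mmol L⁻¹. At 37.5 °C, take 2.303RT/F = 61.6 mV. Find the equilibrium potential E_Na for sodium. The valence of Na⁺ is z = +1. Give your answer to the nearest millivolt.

38 mV

E = (61.6/z) · log₁₀([Na⁺]_out/[Na⁺]_in) with z = +1.
= (61.6/1) · log₁₀(122/29.3) = 61.60 · log₁₀(4.164)
= 61.60 · (0.6195) = 38.16 mV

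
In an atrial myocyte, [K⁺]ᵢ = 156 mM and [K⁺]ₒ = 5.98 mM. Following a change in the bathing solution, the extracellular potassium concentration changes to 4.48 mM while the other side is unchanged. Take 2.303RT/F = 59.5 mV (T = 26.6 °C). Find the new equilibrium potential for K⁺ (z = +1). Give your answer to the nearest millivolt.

-92 mV

After the shift: [K⁺]_out = 4.48, [K⁺]_in = 156 mM.
E_new = (59.5/1)·log₁₀(4.48/156) = 59.50 · (-1.5418) = -91.74 mV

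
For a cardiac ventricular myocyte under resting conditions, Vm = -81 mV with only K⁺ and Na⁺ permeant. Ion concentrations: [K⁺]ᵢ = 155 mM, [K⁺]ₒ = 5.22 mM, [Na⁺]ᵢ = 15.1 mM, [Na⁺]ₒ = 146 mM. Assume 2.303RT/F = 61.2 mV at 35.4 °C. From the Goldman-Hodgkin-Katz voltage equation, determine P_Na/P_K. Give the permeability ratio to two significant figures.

0.015

Let α = P_Na/P_K. GHK: Vm = 61.2·log₁₀[(Kₒ + α·Naₒ)/(Kᵢ + α·Naᵢ)].
10^(Vm/61.2) = 10^(-81.0/61.2) = 0.047476
So 0.047476·(Kᵢ + α·Naᵢ) = Kₒ + α·Naₒ → α = (0.047476·155.0 − 5.22) / (146.0 − 0.047476·15.1)
α = (7.359 − 5.22) / (146.0 − 0.7169) = 2.139/145.3 = 0.01472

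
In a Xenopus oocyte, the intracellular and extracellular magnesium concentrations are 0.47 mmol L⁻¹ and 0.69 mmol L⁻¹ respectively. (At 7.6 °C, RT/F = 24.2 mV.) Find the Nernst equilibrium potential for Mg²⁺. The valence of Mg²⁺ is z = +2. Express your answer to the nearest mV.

E = (24.2/z) · ln([Mg²⁺]_out/[Mg²⁺]_in) with z = +2.
= (24.2/2) · ln(0.69/0.47) = 12.10 · ln(1.468)
= 12.10 · (0.3840) = 4.65 mV

5 mV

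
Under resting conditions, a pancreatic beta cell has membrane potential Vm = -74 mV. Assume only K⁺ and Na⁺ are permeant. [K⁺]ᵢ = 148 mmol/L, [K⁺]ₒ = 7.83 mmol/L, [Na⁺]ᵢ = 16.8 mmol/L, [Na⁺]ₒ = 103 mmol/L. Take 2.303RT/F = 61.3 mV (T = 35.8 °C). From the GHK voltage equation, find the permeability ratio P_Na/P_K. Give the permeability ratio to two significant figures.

0.013

Let α = P_Na/P_K. GHK: Vm = 61.3·log₁₀[(Kₒ + α·Naₒ)/(Kᵢ + α·Naᵢ)].
10^(Vm/61.3) = 10^(-74.0/61.3) = 0.062061
So 0.062061·(Kᵢ + α·Naᵢ) = Kₒ + α·Naₒ → α = (0.062061·148.0 − 7.83) / (103.0 − 0.062061·16.8)
α = (9.185 − 7.83) / (103.0 − 1.043) = 1.355/102 = 0.01329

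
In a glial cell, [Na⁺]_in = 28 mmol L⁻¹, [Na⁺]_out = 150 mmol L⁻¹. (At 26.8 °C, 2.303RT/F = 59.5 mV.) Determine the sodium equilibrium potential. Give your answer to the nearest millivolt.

E = (59.5/z) · log₁₀([Na⁺]_out/[Na⁺]_in) with z = +1.
= (59.5/1) · log₁₀(150/28) = 59.50 · log₁₀(5.357)
= 59.50 · (0.7289) = 43.37 mV

43 mV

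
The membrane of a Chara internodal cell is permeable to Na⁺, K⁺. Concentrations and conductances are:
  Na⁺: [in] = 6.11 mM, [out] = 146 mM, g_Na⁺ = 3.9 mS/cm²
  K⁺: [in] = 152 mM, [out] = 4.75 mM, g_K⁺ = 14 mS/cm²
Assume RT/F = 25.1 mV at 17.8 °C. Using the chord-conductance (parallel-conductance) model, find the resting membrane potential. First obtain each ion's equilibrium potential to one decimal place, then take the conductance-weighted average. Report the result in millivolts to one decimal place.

-50.7 mV

E_Na⁺ = (25.1/1)·ln(146/6.11) = 79.7 mV
E_K⁺ = (25.1/1)·ln(4.75/152) = -87.0 mV
Vm = (Σ gᵢEᵢ)/(Σ gᵢ) = (3.9·79.7 + 14·-87.0) / (3.9 + 14)
= -907.17 / 17.9 = -50.68 mV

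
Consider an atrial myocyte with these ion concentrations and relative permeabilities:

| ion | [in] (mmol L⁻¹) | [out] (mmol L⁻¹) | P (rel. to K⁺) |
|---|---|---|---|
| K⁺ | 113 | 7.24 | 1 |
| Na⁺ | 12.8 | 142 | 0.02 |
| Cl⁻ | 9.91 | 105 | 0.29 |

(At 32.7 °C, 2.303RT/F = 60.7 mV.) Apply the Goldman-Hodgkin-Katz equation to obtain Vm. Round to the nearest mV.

Vm = 60.7 · log₁₀[(Σ P·[cation]ₒ + Σ P·[anion]ᵢ) / (Σ P·[cation]ᵢ + Σ P·[anion]ₒ)]
Numerator = 1×7.24 + 0.02×142 + 0.29×9.91 = 12.95
Denominator = 1×113 + 0.02×12.8 + 0.29×105 = 143.7
Vm = 60.7 · log₁₀(0.090142) = 60.7 × (-1.0451) = -63.44 mV

-63 mV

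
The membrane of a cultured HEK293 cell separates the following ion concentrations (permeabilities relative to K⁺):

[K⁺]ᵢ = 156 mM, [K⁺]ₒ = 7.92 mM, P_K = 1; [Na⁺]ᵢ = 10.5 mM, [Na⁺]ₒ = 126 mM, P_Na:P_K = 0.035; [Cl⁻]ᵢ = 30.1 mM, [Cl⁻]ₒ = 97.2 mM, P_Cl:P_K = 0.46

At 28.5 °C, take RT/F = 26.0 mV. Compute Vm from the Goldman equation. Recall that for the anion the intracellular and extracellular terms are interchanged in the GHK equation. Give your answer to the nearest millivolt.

Vm = 26.0 · ln[(Σ P·[cation]ₒ + Σ P·[anion]ᵢ) / (Σ P·[cation]ᵢ + Σ P·[anion]ₒ)]
Numerator = 1×7.92 + 0.035×126 + 0.46×30.1 = 26.18
Denominator = 1×156 + 0.035×10.5 + 0.46×97.2 = 201.1
Vm = 26.0 · ln(0.13018) = 26.0 × (-2.0389) = -53.01 mV

-53 mV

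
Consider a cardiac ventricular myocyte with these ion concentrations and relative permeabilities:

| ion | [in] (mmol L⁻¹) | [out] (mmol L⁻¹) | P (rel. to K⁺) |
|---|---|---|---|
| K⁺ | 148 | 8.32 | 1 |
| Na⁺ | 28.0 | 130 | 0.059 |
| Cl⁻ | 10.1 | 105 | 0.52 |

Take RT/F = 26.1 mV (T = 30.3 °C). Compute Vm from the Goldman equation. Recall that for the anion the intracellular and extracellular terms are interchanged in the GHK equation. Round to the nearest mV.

-59 mV

Vm = 26.1 · ln[(Σ P·[cation]ₒ + Σ P·[anion]ᵢ) / (Σ P·[cation]ᵢ + Σ P·[anion]ₒ)]
Numerator = 1×8.32 + 0.059×130 + 0.52×10.1 = 21.24
Denominator = 1×148 + 0.059×28.0 + 0.52×105 = 204.3
Vm = 26.1 · ln(0.104) = 26.1 × (-2.2634) = -59.07 mV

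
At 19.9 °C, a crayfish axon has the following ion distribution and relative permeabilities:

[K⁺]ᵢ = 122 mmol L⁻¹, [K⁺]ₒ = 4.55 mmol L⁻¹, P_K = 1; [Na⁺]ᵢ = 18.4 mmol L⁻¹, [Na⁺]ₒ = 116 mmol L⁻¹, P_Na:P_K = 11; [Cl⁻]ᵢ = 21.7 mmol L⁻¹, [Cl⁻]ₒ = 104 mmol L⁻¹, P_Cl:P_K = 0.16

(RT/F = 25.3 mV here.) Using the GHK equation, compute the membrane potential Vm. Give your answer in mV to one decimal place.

Vm = 25.3 · ln[(Σ P·[cation]ₒ + Σ P·[anion]ᵢ) / (Σ P·[cation]ᵢ + Σ P·[anion]ₒ)]
Numerator = 1×4.55 + 11×116 + 0.16×21.7 = 1284
Denominator = 1×122 + 11×18.4 + 0.16×104 = 341
Vm = 25.3 · ln(3.765) = 25.3 × (1.3258) = 33.54 mV

33.5 mV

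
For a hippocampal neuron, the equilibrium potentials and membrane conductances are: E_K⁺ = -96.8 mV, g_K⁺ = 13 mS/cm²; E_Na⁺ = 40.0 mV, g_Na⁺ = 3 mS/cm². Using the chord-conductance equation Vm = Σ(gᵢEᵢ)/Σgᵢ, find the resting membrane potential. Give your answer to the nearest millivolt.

-71 mV

Σ gᵢEᵢ = 13·(-96.8) + 3·(40.0) = -1138.40
Σ gᵢ = 13 + 3 = 16
Vm = -1138.40 / 16 = -71.15 mV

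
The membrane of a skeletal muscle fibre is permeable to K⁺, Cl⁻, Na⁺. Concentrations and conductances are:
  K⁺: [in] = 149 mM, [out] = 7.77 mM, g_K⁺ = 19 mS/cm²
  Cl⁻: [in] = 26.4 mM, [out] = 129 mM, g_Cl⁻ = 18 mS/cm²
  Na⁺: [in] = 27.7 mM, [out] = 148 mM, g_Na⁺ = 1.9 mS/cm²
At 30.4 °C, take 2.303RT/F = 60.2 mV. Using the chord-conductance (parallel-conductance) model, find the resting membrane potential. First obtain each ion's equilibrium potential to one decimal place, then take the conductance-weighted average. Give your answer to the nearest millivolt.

-55 mV

E_K⁺ = (60.2/1)·log₁₀(7.77/149) = -77.2 mV
E_Cl⁻ = (60.2/-1)·log₁₀(129/26.4) = -41.5 mV
E_Na⁺ = (60.2/1)·log₁₀(148/27.7) = 43.8 mV
Vm = (Σ gᵢEᵢ)/(Σ gᵢ) = (19·-77.2 + 18·-41.5 + 1.9·43.8) / (19 + 18 + 1.9)
= -2130.58 / 38.9 = -54.77 mV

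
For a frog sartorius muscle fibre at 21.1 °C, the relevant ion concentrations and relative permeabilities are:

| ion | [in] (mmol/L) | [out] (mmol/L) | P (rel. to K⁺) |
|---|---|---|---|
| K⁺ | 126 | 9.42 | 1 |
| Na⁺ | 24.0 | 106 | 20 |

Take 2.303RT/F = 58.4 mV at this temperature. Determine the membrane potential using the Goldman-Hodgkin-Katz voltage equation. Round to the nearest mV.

32 mV

Vm = 58.4 · log₁₀[(Σ P·[cation]ₒ + Σ P·[anion]ᵢ) / (Σ P·[cation]ᵢ + Σ P·[anion]ₒ)]
Numerator = 1×9.42 + 20×106 = 2129
Denominator = 1×126 + 20×24.0 = 606
Vm = 58.4 · log₁₀(3.5139) = 58.4 × (0.5458) = 31.87 mV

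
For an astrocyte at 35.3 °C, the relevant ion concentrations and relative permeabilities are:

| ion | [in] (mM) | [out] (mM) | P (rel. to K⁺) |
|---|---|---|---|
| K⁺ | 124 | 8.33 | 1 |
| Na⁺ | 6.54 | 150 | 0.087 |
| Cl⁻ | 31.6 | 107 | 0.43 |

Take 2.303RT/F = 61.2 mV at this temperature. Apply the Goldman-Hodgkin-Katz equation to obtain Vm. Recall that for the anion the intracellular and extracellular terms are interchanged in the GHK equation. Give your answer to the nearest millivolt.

Vm = 61.2 · log₁₀[(Σ P·[cation]ₒ + Σ P·[anion]ᵢ) / (Σ P·[cation]ᵢ + Σ P·[anion]ₒ)]
Numerator = 1×8.33 + 0.087×150 + 0.43×31.6 = 34.97
Denominator = 1×124 + 0.087×6.54 + 0.43×107 = 170.6
Vm = 61.2 · log₁₀(0.205) = 61.2 × (-0.6883) = -42.12 mV

-42 mV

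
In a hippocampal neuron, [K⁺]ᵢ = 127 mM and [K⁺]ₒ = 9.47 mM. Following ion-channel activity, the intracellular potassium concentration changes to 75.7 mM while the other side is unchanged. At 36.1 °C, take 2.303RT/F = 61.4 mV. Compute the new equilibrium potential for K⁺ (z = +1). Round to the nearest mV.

After the shift: [K⁺]_out = 9.47, [K⁺]_in = 75.7 mM.
E_new = (61.4/1)·log₁₀(9.47/75.7) = 61.40 · (-0.9027) = -55.43 mV

-55 mV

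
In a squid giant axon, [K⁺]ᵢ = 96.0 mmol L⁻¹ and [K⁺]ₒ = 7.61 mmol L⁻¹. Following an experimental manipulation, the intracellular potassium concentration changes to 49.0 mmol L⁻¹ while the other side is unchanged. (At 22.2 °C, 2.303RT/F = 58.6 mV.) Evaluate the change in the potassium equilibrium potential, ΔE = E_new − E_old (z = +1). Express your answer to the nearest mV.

E_old = (58.6/1)·log₁₀(7.61/96.0) = -64.51 mV
E_new = (58.6/1)·log₁₀(7.61/49.0) = -47.40 mV
ΔE = -47.40 − (-64.51) = 17.12 mV

17 mV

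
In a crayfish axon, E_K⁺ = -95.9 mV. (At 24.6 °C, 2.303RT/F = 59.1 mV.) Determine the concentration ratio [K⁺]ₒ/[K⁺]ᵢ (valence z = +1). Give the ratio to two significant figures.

0.024

log₁₀([out]/[in]) = E·z/(59.1) = -95.9 × 1 / 59.1 = -1.6227
[out]/[in] = 10^(-1.6227) = 0.02384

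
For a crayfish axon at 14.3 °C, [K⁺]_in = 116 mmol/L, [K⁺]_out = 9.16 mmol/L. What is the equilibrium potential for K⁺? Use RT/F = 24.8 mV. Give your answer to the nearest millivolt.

E = (24.8/z) · ln([K⁺]_out/[K⁺]_in) with z = +1.
= (24.8/1) · ln(9.16/116) = 24.80 · ln(0.07897)
= 24.80 · (-2.5387) = -62.96 mV

-63 mV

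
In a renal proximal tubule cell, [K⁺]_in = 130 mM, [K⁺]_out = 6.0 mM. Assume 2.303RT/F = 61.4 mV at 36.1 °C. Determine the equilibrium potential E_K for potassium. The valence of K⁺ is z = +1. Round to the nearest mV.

E = (61.4/z) · log₁₀([K⁺]_out/[K⁺]_in) with z = +1.
= (61.4/1) · log₁₀(6.0/130) = 61.40 · log₁₀(0.04615)
= 61.40 · (-1.3358) = -82.02 mV

-82 mV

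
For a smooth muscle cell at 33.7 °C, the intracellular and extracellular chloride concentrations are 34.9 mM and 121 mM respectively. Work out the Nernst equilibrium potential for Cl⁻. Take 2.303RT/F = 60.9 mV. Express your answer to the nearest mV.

-33 mV

E = (60.9/z) · log₁₀([Cl⁻]_out/[Cl⁻]_in) with z = -1.
For an anion, dividing by z = -1 reverses the sign.
= (60.9/-1) · log₁₀(121/34.9) = -60.90 · log₁₀(3.467)
= -60.90 · (0.5400) = -32.88 mV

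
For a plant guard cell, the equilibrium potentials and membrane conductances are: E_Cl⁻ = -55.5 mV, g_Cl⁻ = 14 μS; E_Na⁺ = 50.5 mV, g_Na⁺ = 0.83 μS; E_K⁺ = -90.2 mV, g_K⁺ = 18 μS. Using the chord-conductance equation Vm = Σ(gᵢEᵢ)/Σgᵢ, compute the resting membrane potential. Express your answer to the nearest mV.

Σ gᵢEᵢ = 14·(-55.5) + 0.83·(50.5) + 18·(-90.2) = -2358.68
Σ gᵢ = 14 + 0.83 + 18 = 32.83
Vm = -2358.68 / 32.83 = -71.85 mV

-72 mV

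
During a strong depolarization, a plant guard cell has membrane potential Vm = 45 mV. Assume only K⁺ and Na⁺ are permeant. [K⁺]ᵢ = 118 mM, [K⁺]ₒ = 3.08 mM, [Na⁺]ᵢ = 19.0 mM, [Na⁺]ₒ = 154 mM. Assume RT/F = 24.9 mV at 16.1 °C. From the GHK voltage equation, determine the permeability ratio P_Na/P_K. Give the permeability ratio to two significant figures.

Let α = P_Na/P_K. GHK: Vm = 24.9·ln[(Kₒ + α·Naₒ)/(Kᵢ + α·Naᵢ)].
e^(Vm/24.9) = e^(45.0/24.9) = 6.0935
So 6.0935·(Kᵢ + α·Naᵢ) = Kₒ + α·Naₒ → α = (6.0935·118.0 − 3.08) / (154.0 − 6.0935·19.0)
α = (719 − 3.08) / (154.0 − 115.8) = 716/38.22 = 18.73

19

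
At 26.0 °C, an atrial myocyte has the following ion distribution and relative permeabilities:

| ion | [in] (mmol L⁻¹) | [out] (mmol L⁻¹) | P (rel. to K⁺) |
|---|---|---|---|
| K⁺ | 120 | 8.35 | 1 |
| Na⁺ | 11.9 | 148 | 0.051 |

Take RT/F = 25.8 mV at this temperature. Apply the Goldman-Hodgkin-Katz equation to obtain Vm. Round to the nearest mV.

-52 mV

Vm = 25.8 · ln[(Σ P·[cation]ₒ + Σ P·[anion]ᵢ) / (Σ P·[cation]ᵢ + Σ P·[anion]ₒ)]
Numerator = 1×8.35 + 0.051×148 = 15.9
Denominator = 1×120 + 0.051×11.9 = 120.6
Vm = 25.8 · ln(0.13182) = 25.8 × (-2.0263) = -52.28 mV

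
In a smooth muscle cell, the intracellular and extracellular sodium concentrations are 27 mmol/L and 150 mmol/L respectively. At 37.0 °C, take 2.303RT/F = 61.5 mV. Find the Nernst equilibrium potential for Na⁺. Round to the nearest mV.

46 mV

E = (61.5/z) · log₁₀([Na⁺]_out/[Na⁺]_in) with z = +1.
= (61.5/1) · log₁₀(150/27) = 61.50 · log₁₀(5.556)
= 61.50 · (0.7447) = 45.80 mV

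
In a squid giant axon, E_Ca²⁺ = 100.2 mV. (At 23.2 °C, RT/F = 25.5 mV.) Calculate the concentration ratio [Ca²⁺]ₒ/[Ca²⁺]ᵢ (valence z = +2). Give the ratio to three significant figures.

ln([out]/[in]) = E·z/(25.5) = 100.2 × 2 / 25.5 = 7.8588
[out]/[in] = e^(7.8588) = 2588

2590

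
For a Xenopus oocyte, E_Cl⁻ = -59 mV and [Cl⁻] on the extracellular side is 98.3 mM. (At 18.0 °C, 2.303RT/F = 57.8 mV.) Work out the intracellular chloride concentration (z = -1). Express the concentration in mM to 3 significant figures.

Nernst: E = (57.8/-1) · log₁₀([out]/[in]), so log₁₀([out]/[in]) = -59.0 × -1 / 57.8 = 1.0208.
[out]/[in] = 10^(1.0208) = 10.49.
[in] = 98.3 / 10.49 = 9.371 mM.

9.37 mM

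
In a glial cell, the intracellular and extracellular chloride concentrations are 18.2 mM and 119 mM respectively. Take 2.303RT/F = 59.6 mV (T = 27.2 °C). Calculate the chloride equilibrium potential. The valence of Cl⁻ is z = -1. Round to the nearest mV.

-49 mV

E = (59.6/z) · log₁₀([Cl⁻]_out/[Cl⁻]_in) with z = -1.
For an anion, dividing by z = -1 reverses the sign.
= (59.6/-1) · log₁₀(119/18.2) = -59.60 · log₁₀(6.538)
= -59.60 · (0.8155) = -48.60 mV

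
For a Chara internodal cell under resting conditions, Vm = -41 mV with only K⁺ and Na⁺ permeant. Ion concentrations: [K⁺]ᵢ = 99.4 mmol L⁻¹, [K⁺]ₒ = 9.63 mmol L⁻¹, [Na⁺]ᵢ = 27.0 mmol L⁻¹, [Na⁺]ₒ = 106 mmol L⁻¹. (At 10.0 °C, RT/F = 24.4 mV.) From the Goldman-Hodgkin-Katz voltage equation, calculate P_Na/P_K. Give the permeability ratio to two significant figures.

Let α = P_Na/P_K. GHK: Vm = 24.4·ln[(Kₒ + α·Naₒ)/(Kᵢ + α·Naᵢ)].
e^(Vm/24.4) = e^(-41.0/24.4) = 0.18631
So 0.18631·(Kᵢ + α·Naᵢ) = Kₒ + α·Naₒ → α = (0.18631·99.4 − 9.63) / (106.0 − 0.18631·27.0)
α = (18.52 − 9.63) / (106.0 − 5.03) = 8.89/101 = 0.08804

0.088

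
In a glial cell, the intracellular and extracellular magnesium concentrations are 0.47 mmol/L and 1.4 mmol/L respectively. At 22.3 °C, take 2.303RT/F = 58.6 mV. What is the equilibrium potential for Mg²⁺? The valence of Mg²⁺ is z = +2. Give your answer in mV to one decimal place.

13.9 mV

E = (58.6/z) · log₁₀([Mg²⁺]_out/[Mg²⁺]_in) with z = +2.
= (58.6/2) · log₁₀(1.4/0.47) = 29.30 · log₁₀(2.979)
= 29.30 · (0.4740) = 13.89 mV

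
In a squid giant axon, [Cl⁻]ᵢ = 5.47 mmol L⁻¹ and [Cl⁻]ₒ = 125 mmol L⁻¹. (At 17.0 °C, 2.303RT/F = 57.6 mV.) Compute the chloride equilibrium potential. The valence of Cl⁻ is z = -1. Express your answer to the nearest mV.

-78 mV

E = (57.6/z) · log₁₀([Cl⁻]_out/[Cl⁻]_in) with z = -1.
For an anion, dividing by z = -1 reverses the sign.
= (57.6/-1) · log₁₀(125/5.47) = -57.60 · log₁₀(22.85)
= -57.60 · (1.3589) = -78.27 mV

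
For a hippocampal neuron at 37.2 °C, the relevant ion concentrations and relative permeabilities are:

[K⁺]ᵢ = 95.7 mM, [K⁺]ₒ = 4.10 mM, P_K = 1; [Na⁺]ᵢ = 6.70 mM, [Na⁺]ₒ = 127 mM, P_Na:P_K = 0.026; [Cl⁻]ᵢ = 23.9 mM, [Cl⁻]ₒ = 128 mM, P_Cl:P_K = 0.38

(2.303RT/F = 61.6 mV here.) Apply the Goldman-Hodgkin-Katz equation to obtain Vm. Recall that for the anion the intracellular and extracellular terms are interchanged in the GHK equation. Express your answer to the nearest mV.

-58 mV

Vm = 61.6 · log₁₀[(Σ P·[cation]ₒ + Σ P·[anion]ᵢ) / (Σ P·[cation]ᵢ + Σ P·[anion]ₒ)]
Numerator = 1×4.10 + 0.026×127 + 0.38×23.9 = 16.48
Denominator = 1×95.7 + 0.026×6.70 + 0.38×128 = 144.5
Vm = 61.6 · log₁₀(0.11406) = 61.6 × (-0.9428) = -58.08 mV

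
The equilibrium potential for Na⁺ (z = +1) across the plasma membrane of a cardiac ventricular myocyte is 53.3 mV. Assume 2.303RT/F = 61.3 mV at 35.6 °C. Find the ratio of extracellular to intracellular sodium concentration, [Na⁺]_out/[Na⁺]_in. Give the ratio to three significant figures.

log₁₀([out]/[in]) = E·z/(61.3) = 53.3 × 1 / 61.3 = 0.8695
[out]/[in] = 10^(0.8695) = 7.404

7.40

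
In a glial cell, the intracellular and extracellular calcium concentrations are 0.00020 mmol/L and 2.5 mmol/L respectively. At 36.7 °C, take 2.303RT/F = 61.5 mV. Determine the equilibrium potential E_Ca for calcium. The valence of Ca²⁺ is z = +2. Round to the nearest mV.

E = (61.5/z) · log₁₀([Ca²⁺]_out/[Ca²⁺]_in) with z = +2.
= (61.5/2) · log₁₀(2.5/0.00020) = 30.75 · log₁₀(1.25e+04)
= 30.75 · (4.0969) = 125.98 mV

126 mV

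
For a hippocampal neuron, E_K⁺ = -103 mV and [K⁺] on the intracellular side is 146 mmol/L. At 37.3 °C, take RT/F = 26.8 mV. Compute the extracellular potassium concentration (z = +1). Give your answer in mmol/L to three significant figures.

3.13 mmol/L

Nernst: E = (26.8/1) · ln([out]/[in]), so ln([out]/[in]) = -103.0 × 1 / 26.8 = -3.8433.
[out]/[in] = e^(-3.8433) = 0.02142.
[out] = 0.02142 × 146 = 3.128 mmol/L.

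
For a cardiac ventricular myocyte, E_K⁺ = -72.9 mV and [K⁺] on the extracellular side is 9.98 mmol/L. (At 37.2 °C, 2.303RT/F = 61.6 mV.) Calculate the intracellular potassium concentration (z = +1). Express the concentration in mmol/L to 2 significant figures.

150 mmol/L

Nernst: E = (61.6/1) · log₁₀([out]/[in]), so log₁₀([out]/[in]) = -72.9 × 1 / 61.6 = -1.1834.
[out]/[in] = 10^(-1.1834) = 0.06555.
[in] = 9.98 / 0.06555 = 152.3 mmol/L.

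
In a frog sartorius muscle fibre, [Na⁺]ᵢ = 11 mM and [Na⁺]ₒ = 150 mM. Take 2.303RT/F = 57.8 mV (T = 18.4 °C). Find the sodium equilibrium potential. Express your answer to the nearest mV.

E = (57.8/z) · log₁₀([Na⁺]_out/[Na⁺]_in) with z = +1.
= (57.8/1) · log₁₀(150/11) = 57.80 · log₁₀(13.64)
= 57.80 · (1.1347) = 65.59 mV

66 mV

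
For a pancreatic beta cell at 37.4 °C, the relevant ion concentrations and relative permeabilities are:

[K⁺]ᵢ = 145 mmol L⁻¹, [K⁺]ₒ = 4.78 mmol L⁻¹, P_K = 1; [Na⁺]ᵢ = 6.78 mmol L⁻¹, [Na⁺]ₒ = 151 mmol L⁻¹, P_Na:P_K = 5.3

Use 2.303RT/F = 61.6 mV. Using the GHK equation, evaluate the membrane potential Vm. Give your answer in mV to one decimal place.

39.9 mV

Vm = 61.6 · log₁₀[(Σ P·[cation]ₒ + Σ P·[anion]ᵢ) / (Σ P·[cation]ᵢ + Σ P·[anion]ₒ)]
Numerator = 1×4.78 + 5.3×151 = 805.1
Denominator = 1×145 + 5.3×6.78 = 180.9
Vm = 61.6 · log₁₀(4.4496) = 61.6 × (0.6483) = 39.94 mV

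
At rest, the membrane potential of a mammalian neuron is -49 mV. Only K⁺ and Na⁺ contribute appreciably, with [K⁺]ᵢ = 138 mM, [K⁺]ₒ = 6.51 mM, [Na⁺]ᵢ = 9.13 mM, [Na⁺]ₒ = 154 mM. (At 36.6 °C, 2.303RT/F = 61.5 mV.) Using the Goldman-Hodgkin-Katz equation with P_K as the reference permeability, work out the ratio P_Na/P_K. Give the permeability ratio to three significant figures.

0.102

Let α = P_Na/P_K. GHK: Vm = 61.5·log₁₀[(Kₒ + α·Naₒ)/(Kᵢ + α·Naᵢ)].
10^(Vm/61.5) = 10^(-49.0/61.5) = 0.15968
So 0.15968·(Kᵢ + α·Naᵢ) = Kₒ + α·Naₒ → α = (0.15968·138.0 − 6.51) / (154.0 − 0.15968·9.13)
α = (22.04 − 6.51) / (154.0 − 1.458) = 15.53/152.5 = 0.1018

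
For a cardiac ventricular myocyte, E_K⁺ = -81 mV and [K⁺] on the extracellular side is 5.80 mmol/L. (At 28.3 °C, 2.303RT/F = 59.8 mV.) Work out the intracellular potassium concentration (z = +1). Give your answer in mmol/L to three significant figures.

Nernst: E = (59.8/1) · log₁₀([out]/[in]), so log₁₀([out]/[in]) = -81.0 × 1 / 59.8 = -1.3545.
[out]/[in] = 10^(-1.3545) = 0.04421.
[in] = 5.80 / 0.04421 = 131.2 mmol/L.

131 mmol/L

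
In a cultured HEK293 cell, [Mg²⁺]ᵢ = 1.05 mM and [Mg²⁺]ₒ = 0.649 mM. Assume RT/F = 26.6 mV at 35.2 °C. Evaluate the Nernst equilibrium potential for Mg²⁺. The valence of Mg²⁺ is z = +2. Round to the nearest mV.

-6 mV

E = (26.6/z) · ln([Mg²⁺]_out/[Mg²⁺]_in) with z = +2.
= (26.6/2) · ln(0.649/1.05) = 13.30 · ln(0.6181)
= 13.30 · (-0.4811) = -6.40 mV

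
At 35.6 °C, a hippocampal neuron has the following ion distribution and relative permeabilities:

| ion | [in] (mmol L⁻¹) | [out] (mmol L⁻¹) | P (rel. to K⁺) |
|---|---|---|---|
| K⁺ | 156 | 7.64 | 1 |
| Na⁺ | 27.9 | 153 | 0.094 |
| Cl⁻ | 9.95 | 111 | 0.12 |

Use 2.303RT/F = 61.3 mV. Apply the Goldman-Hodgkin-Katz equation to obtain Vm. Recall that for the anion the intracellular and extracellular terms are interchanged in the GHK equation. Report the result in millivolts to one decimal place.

-53.3 mV

Vm = 61.3 · log₁₀[(Σ P·[cation]ₒ + Σ P·[anion]ᵢ) / (Σ P·[cation]ᵢ + Σ P·[anion]ₒ)]
Numerator = 1×7.64 + 0.094×153 + 0.12×9.95 = 23.22
Denominator = 1×156 + 0.094×27.9 + 0.12×111 = 171.9
Vm = 61.3 · log₁₀(0.13502) = 61.3 × (-0.8696) = -53.31 mV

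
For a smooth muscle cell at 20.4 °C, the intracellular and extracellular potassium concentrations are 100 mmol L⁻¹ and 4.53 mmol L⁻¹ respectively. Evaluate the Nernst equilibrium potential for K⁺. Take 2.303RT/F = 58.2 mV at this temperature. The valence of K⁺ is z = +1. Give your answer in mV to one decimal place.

E = (58.2/z) · log₁₀([K⁺]_out/[K⁺]_in) with z = +1.
= (58.2/1) · log₁₀(4.53/100) = 58.20 · log₁₀(0.0453)
= 58.20 · (-1.3439) = -78.22 mV

-78.2 mV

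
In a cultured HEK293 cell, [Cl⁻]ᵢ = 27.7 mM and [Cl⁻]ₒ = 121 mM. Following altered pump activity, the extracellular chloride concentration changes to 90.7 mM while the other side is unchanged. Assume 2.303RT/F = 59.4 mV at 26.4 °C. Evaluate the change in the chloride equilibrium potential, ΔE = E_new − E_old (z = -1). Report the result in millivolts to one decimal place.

7.4 mV

E_old = (59.4/-1)·log₁₀(121/27.7) = -38.03 mV
E_new = (59.4/-1)·log₁₀(90.7/27.7) = -30.60 mV
ΔE = -30.60 − (-38.03) = 7.44 mV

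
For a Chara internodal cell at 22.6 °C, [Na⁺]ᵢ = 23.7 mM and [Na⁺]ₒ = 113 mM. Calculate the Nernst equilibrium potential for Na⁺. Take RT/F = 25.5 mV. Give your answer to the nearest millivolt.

40 mV

E = (25.5/z) · ln([Na⁺]_out/[Na⁺]_in) with z = +1.
= (25.5/1) · ln(113/23.7) = 25.50 · ln(4.768)
= 25.50 · (1.5619) = 39.83 mV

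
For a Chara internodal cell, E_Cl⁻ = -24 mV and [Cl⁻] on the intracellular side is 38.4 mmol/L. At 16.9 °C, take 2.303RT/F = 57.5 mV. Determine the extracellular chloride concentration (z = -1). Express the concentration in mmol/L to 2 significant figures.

Nernst: E = (57.5/-1) · log₁₀([out]/[in]), so log₁₀([out]/[in]) = -24.0 × -1 / 57.5 = 0.4174.
[out]/[in] = 10^(0.4174) = 2.615.
[out] = 2.615 × 38.4 = 100.4 mmol/L.

100 mmol/L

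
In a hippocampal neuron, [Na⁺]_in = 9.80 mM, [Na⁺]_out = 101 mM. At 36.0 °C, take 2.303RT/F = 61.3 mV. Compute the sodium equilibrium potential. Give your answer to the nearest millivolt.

E = (61.3/z) · log₁₀([Na⁺]_out/[Na⁺]_in) with z = +1.
= (61.3/1) · log₁₀(101/9.80) = 61.30 · log₁₀(10.31)
= 61.30 · (1.0131) = 62.10 mV

62 mV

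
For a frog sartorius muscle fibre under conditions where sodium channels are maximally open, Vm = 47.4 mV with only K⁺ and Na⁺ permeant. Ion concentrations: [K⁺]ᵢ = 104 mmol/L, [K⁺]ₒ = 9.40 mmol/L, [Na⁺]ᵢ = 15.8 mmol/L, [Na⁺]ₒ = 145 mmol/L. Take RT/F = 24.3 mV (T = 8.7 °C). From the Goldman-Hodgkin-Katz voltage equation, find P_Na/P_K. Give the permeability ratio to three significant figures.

Let α = P_Na/P_K. GHK: Vm = 24.3·ln[(Kₒ + α·Naₒ)/(Kᵢ + α·Naᵢ)].
e^(Vm/24.3) = e^(47.4/24.3) = 7.033
So 7.033·(Kᵢ + α·Naᵢ) = Kₒ + α·Naₒ → α = (7.033·104.0 − 9.4) / (145.0 − 7.033·15.8)
α = (731.4 − 9.4) / (145.0 − 111.1) = 722/33.88 = 21.31

21.3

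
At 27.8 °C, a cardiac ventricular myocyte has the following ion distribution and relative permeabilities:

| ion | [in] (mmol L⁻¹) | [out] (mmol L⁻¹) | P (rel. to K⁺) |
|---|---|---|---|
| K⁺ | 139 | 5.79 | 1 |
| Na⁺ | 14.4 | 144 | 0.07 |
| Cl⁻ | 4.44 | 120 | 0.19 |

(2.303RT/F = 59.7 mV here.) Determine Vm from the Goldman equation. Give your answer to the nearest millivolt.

-59 mV

Vm = 59.7 · log₁₀[(Σ P·[cation]ₒ + Σ P·[anion]ᵢ) / (Σ P·[cation]ᵢ + Σ P·[anion]ₒ)]
Numerator = 1×5.79 + 0.07×144 + 0.19×4.44 = 16.71
Denominator = 1×139 + 0.07×14.4 + 0.19×120 = 162.8
Vm = 59.7 · log₁₀(0.10266) = 59.7 × (-0.9886) = -59.02 mV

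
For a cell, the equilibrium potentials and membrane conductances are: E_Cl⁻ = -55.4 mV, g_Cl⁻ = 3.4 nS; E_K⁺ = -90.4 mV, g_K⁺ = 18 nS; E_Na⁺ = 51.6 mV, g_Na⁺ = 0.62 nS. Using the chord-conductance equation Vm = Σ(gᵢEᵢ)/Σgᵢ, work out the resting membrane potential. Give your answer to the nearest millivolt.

Σ gᵢEᵢ = 3.4·(-55.4) + 18·(-90.4) + 0.62·(51.6) = -1783.57
Σ gᵢ = 3.4 + 18 + 0.62 = 22.02
Vm = -1783.57 / 22.02 = -81.00 mV

-81 mV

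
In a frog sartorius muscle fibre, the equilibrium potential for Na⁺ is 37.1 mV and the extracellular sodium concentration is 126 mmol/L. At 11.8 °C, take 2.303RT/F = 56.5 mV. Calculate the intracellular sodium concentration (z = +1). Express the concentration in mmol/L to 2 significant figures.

28 mmol/L

Nernst: E = (56.5/1) · log₁₀([out]/[in]), so log₁₀([out]/[in]) = 37.1 × 1 / 56.5 = 0.6566.
[out]/[in] = 10^(0.6566) = 4.536.
[in] = 126 / 4.536 = 27.78 mmol/L.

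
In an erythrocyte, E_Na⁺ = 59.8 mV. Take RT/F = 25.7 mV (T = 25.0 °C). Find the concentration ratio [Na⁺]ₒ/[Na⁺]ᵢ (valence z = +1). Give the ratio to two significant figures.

ln([out]/[in]) = E·z/(25.7) = 59.8 × 1 / 25.7 = 2.3268
[out]/[in] = e^(2.3268) = 10.25

10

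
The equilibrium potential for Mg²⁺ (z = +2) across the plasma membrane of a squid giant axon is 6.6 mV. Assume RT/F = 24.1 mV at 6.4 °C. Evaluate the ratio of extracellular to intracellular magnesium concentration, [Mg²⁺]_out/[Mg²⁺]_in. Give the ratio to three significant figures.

ln([out]/[in]) = E·z/(24.1) = 6.6 × 2 / 24.1 = 0.5477
[out]/[in] = e^(0.5477) = 1.729

1.73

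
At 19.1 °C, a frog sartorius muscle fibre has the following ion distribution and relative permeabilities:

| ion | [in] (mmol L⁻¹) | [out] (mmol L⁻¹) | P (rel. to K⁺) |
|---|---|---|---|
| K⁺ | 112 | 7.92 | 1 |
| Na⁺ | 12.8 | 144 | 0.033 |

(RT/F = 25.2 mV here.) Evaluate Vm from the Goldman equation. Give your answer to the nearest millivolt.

-55 mV

Vm = 25.2 · ln[(Σ P·[cation]ₒ + Σ P·[anion]ᵢ) / (Σ P·[cation]ᵢ + Σ P·[anion]ₒ)]
Numerator = 1×7.92 + 0.033×144 = 12.67
Denominator = 1×112 + 0.033×12.8 = 112.4
Vm = 25.2 · ln(0.11272) = 25.2 × (-2.1829) = -55.01 mV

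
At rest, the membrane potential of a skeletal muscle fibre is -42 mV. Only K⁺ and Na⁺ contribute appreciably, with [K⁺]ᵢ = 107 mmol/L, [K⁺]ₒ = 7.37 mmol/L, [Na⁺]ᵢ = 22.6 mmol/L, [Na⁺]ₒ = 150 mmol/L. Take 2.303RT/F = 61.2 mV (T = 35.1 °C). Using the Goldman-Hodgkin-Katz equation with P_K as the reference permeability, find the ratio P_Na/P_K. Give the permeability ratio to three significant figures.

0.101

Let α = P_Na/P_K. GHK: Vm = 61.2·log₁₀[(Kₒ + α·Naₒ)/(Kᵢ + α·Naᵢ)].
10^(Vm/61.2) = 10^(-42.0/61.2) = 0.20593
So 0.20593·(Kᵢ + α·Naᵢ) = Kₒ + α·Naₒ → α = (0.20593·107.0 − 7.37) / (150.0 − 0.20593·22.6)
α = (22.03 − 7.37) / (150.0 − 4.654) = 14.66/145.3 = 0.1009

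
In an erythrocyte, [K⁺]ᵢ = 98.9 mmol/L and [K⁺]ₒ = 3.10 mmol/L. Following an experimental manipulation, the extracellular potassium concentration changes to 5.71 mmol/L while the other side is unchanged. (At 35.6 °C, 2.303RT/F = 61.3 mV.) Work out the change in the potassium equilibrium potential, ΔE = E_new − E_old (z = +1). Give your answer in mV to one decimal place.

E_old = (61.3/1)·log₁₀(3.10/98.9) = -92.19 mV
E_new = (61.3/1)·log₁₀(5.71/98.9) = -75.92 mV
ΔE = -75.92 − (-92.19) = 16.26 mV

16.3 mV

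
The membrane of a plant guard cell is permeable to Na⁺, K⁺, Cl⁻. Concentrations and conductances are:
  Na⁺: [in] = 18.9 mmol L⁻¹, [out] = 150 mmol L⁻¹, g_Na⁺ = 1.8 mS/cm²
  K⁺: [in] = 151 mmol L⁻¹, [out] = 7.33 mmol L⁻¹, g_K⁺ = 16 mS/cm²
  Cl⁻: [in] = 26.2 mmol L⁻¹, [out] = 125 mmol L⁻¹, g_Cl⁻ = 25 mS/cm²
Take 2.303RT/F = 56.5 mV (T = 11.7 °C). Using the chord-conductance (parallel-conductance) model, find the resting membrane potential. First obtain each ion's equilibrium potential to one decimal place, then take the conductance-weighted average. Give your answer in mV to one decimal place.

-48.0 mV

E_Na⁺ = (56.5/1)·log₁₀(150/18.9) = 50.8 mV
E_K⁺ = (56.5/1)·log₁₀(7.33/151) = -74.2 mV
E_Cl⁻ = (56.5/-1)·log₁₀(125/26.2) = -38.3 mV
Vm = (Σ gᵢEᵢ)/(Σ gᵢ) = (1.8·50.8 + 16·-74.2 + 25·-38.3) / (1.8 + 16 + 25)
= -2053.26 / 42.8 = -47.97 mV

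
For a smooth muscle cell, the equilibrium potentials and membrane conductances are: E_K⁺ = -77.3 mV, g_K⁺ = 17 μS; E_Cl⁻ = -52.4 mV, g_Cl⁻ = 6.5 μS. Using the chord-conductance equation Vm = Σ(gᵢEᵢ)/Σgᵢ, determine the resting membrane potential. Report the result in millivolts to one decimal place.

Σ gᵢEᵢ = 17·(-77.3) + 6.5·(-52.4) = -1654.70
Σ gᵢ = 17 + 6.5 = 23.5
Vm = -1654.70 / 23.5 = -70.41 mV

-70.4 mV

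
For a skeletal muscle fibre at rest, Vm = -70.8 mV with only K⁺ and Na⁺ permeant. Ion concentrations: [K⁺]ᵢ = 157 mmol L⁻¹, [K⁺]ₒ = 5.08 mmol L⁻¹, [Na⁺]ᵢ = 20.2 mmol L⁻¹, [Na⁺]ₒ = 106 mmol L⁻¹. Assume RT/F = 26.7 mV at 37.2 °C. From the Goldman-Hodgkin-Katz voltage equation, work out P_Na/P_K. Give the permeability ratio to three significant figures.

0.0573

Let α = P_Na/P_K. GHK: Vm = 26.7·ln[(Kₒ + α·Naₒ)/(Kᵢ + α·Naᵢ)].
e^(Vm/26.7) = e^(-70.8/26.7) = 0.070532
So 0.070532·(Kᵢ + α·Naᵢ) = Kₒ + α·Naₒ → α = (0.070532·157.0 − 5.08) / (106.0 − 0.070532·20.2)
α = (11.07 − 5.08) / (106.0 − 1.425) = 5.994/104.6 = 0.05731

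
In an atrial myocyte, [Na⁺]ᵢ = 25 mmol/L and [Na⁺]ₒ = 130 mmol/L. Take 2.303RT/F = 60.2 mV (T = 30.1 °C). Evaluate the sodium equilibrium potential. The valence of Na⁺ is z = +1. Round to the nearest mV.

E = (60.2/z) · log₁₀([Na⁺]_out/[Na⁺]_in) with z = +1.
= (60.2/1) · log₁₀(130/25) = 60.20 · log₁₀(5.2)
= 60.20 · (0.7160) = 43.10 mV

43 mV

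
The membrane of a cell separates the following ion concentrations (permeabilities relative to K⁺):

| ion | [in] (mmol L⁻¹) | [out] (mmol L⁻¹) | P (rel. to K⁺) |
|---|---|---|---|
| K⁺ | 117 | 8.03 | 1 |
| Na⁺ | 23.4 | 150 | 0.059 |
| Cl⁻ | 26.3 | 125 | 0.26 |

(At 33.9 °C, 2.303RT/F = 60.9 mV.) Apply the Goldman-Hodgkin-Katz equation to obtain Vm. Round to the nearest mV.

Vm = 60.9 · log₁₀[(Σ P·[cation]ₒ + Σ P·[anion]ᵢ) / (Σ P·[cation]ᵢ + Σ P·[anion]ₒ)]
Numerator = 1×8.03 + 0.059×150 + 0.26×26.3 = 23.72
Denominator = 1×117 + 0.059×23.4 + 0.26×125 = 150.9
Vm = 60.9 · log₁₀(0.1572) = 60.9 × (-0.8036) = -48.94 mV

-49 mV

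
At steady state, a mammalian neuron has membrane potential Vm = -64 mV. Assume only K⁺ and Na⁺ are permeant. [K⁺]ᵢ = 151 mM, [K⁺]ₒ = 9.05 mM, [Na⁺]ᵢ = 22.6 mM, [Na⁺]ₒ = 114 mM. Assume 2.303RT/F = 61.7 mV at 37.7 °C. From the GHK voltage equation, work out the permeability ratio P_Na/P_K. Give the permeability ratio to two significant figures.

Let α = P_Na/P_K. GHK: Vm = 61.7·log₁₀[(Kₒ + α·Naₒ)/(Kᵢ + α·Naᵢ)].
10^(Vm/61.7) = 10^(-64.0/61.7) = 0.091775
So 0.091775·(Kᵢ + α·Naᵢ) = Kₒ + α·Naₒ → α = (0.091775·151.0 − 9.05) / (114.0 − 0.091775·22.6)
α = (13.86 − 9.05) / (114.0 − 2.074) = 4.808/111.9 = 0.04296

0.043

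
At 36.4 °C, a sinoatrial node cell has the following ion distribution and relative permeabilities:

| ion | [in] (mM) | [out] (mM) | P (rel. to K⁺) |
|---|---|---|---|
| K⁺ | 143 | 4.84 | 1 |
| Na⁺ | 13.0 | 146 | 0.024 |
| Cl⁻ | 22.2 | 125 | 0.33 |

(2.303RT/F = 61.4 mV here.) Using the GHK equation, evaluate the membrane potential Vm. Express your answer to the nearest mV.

-66 mV

Vm = 61.4 · log₁₀[(Σ P·[cation]ₒ + Σ P·[anion]ᵢ) / (Σ P·[cation]ᵢ + Σ P·[anion]ₒ)]
Numerator = 1×4.84 + 0.024×146 + 0.33×22.2 = 15.67
Denominator = 1×143 + 0.024×13.0 + 0.33×125 = 184.6
Vm = 61.4 · log₁₀(0.084904) = 61.4 × (-1.0711) = -65.76 mV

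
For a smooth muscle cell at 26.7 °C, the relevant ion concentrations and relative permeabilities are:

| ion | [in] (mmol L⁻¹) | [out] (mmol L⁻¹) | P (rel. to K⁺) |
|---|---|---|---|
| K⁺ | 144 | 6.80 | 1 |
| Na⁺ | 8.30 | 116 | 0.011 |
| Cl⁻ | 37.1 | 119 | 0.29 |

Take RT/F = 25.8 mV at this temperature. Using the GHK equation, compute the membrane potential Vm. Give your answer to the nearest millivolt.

-58 mV

Vm = 25.8 · ln[(Σ P·[cation]ₒ + Σ P·[anion]ᵢ) / (Σ P·[cation]ᵢ + Σ P·[anion]ₒ)]
Numerator = 1×6.80 + 0.011×116 + 0.29×37.1 = 18.84
Denominator = 1×144 + 0.011×8.30 + 0.29×119 = 178.6
Vm = 25.8 · ln(0.10546) = 25.8 × (-2.2494) = -58.04 mV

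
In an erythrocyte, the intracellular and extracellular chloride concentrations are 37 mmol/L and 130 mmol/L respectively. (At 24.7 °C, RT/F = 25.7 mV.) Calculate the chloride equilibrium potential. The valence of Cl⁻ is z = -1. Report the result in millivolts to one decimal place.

E = (25.7/z) · ln([Cl⁻]_out/[Cl⁻]_in) with z = -1.
For an anion, dividing by z = -1 reverses the sign.
= (25.7/-1) · ln(130/37) = -25.70 · ln(3.514)
= -25.70 · (1.2566) = -32.30 mV

-32.3 mV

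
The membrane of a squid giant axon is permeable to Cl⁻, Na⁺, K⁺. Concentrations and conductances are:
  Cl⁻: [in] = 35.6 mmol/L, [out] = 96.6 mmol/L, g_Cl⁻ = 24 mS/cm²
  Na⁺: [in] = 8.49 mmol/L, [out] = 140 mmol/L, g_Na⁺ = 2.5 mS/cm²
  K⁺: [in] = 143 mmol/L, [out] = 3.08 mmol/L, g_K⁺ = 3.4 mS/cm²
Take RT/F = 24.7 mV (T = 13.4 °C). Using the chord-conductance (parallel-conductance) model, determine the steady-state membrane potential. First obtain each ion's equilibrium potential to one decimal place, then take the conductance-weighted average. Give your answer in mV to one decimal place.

E_Cl⁻ = (24.7/-1)·ln(96.6/35.6) = -24.7 mV
E_Na⁺ = (24.7/1)·ln(140/8.49) = 69.2 mV
E_K⁺ = (24.7/1)·ln(3.08/143) = -94.8 mV
Vm = (Σ gᵢEᵢ)/(Σ gᵢ) = (24·-24.7 + 2.5·69.2 + 3.4·-94.8) / (24 + 2.5 + 3.4)
= -742.12 / 29.9 = -24.82 mV

-24.8 mV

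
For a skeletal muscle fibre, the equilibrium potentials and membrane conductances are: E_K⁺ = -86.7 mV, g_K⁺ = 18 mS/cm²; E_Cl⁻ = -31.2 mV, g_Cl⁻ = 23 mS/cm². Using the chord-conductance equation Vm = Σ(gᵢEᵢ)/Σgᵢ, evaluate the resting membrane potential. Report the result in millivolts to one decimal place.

-55.6 mV

Σ gᵢEᵢ = 18·(-86.7) + 23·(-31.2) = -2278.20
Σ gᵢ = 18 + 23 = 41
Vm = -2278.20 / 41 = -55.57 mV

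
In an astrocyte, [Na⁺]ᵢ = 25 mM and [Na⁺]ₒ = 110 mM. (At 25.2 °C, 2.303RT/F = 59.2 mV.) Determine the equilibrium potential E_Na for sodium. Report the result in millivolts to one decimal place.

38.1 mV

E = (59.2/z) · log₁₀([Na⁺]_out/[Na⁺]_in) with z = +1.
= (59.2/1) · log₁₀(110/25) = 59.20 · log₁₀(4.4)
= 59.20 · (0.6435) = 38.09 mV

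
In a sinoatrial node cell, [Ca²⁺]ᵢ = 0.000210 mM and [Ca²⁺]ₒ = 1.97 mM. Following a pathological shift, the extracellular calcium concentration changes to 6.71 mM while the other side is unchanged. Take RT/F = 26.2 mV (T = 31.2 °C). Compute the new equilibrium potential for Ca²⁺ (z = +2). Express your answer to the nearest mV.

After the shift: [Ca²⁺]_out = 6.71, [Ca²⁺]_in = 0.000210 mM.
E_new = (26.2/2)·ln(6.71/0.000210) = 13.10 · (10.3720) = 135.87 mV

136 mV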